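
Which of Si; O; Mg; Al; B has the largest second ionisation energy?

O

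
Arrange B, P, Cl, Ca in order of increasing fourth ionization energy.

After 3 electrons have been removed, what remains? B³⁺ is the bare [He] core; P³⁺ still has 2 valence electrons; Cl³⁺ still has 4 valence electrons; Ca³⁺ is already 1 electron into the core.
Core electrons are held far more tightly than valence electrons, so Ca and B top the IE_4 order.
Valence configurations: P³⁺ [Ne]3s², Cl³⁺ [Ne]3s²3p².
Tabulated IE_4 (kJ/mol): B 25026, P 4964, Cl 5159, Ca 6491.
Hence IE_4: P < Cl < Ca < B.

P < Cl < Ca < B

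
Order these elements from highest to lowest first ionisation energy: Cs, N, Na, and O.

N is in period 2, group 15; O is in period 2, group 16; Na is in period 3, group 1; Cs is in period 6, group 1.
First ionization energy rises across a period (greater Z_eff holds electrons more tightly) and falls down a group (valence electrons are farther from the nucleus).
Here both period and group differ, so the two effects have to be weighed against each other.
Na > Cs: Na sits above Cs in group 1, so the down-group effect alone puts Na higher.
O > Na: relative to Na, both the across-period and down-group shifts push O's first ionization energy up.
N > O: this pair runs against the simple trend — see the exception note.
Note the exception: N has a higher first ionization energy than O, contrary to the simple trend — pairing an electron in O's 2p⁴ costs repulsion energy, so O ionizes more easily than half-filled N (2p³).
For reference (kJ/mol): N 1402, O 1314, Na 496, Cs 376.
So from highest to lowest: N > O > Na > Cs.

N > O > Na > Cs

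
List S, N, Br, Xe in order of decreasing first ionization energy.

N is in period 2, group 15; S is in period 3, group 16; Br is in period 4, group 17; Xe is in period 5, group 18.
First ionization energy rises across a period (greater Z_eff holds electrons more tightly) and falls down a group (valence electrons are farther from the nucleus).
A diagonal step moves right (one effect) and down (the opposite effect) at once.
Br > S: period and group pull opposite ways; the across-period shift dominates (1140 vs 1000 kJ/mol).
Xe > Br: period and group pull opposite ways; the across-period shift dominates (1170 vs 1140 kJ/mol).
N > Xe: the two effects oppose for this pair; the down-group effect wins (1402 vs 1170 kJ/mol).
Tabulated first ionization energy (kJ/mol): N 1402, S 1000, Br 1140, Xe 1170.
So from highest to lowest: N > Xe > Br > S.

N > Xe > Br > S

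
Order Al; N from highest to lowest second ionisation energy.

IE_2 is the cost of taking one more electron from the +1 cation: Al⁺ still has 2 valence electrons; N⁺ still has 4 valence electrons.
All are still removing valence electrons, so compare the +1 ions as you would atoms: IE_2 generally rises across a period (higher Z_eff) and falls down a group (larger shell), subject to the usual subshell exceptions.
Valence configurations: Al⁺ [Ne]3s², N⁺ [He]2s²2p².
Tabulated IE_2 (kJ/mol): Al 1817, N 2856.
Overall IE_2 order: Al < N.

N, Al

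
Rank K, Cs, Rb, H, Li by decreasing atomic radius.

Cs > Rb > K > Li > H

Across a period the added protons contract the valence shell; down a group each new principal shell makes the atom larger.
All are in group 1, so atomic radius increases down the group.
So from largest to smallest: Cs > Rb > K > Li > H.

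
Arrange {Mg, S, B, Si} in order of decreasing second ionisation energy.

B > S > Si > Mg

After 1 electron has been removed, what remains? Mg⁺ still has 1 valence electron; S⁺ still has 5 valence electrons; B⁺ still has 2 valence electrons; Si⁺ still has 3 valence electrons.
All are still removing valence electrons, so compare the +1 ions as you would atoms: IE_2 generally rises across a period (higher Z_eff) and falls down a group (larger shell), subject to the usual subshell exceptions.
Valence configurations: Mg⁺ [Ne]3s¹, S⁺ [Ne]3s²3p³, B⁺ [He]2s², Si⁺ [Ne]3s²3p¹.
Approximate IE_2 values (kJ/mol): Mg 1451, S 2252, B 2427, Si 1577.
Putting it together, IE_2: Mg < Si < S < B.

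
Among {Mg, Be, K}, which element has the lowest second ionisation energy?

Mg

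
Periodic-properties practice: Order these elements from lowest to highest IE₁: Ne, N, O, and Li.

Li < O < N < Ne

Li is in period 2, group 1; N is in period 2, group 15; O is in period 2, group 16; Ne is in period 2, group 18.
IE₁ increases left→right with effective nuclear charge and decreases top→bottom as the valence shell moves farther out.
All lie in period 2; the across-period trend (first ionization energy increases left to right) applies, with the exception below.
Note the exception: N has a higher first ionization energy than O, contrary to the simple trend — pairing an electron in O's 2p⁴ costs repulsion energy, so O ionizes more easily than half-filled N (2p³).
For reference (kJ/mol): Li 520, N 1402, O 1314, Ne 2081.
So from lowest to highest: Li < O < N < Ne.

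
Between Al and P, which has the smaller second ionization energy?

After 1 electron has been removed, what remains? Al⁺ still has 2 valence electrons; P⁺ still has 4 valence electrons.
All are still removing valence electrons, so compare the +1 ions as you would atoms: IE_2 generally rises across a period (higher Z_eff) and falls down a group (larger shell), subject to the usual subshell exceptions.
Valence configurations: Al⁺ [Ne]3s², P⁺ [Ne]3s²3p².
Approximate IE_2 values (kJ/mol): Al 1817, P 1907.
Putting it together, IE_2: Al < P.

Al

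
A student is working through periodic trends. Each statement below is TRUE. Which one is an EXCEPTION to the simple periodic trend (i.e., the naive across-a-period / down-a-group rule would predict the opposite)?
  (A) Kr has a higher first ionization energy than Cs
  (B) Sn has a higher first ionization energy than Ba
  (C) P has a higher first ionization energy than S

The general trend: first ionization energy increases across a period and decreases down a group.
(A) Kr (period 4, group 18) vs Cs (period 6, group 1): the stated order agrees with the simple trend.
(B) Sn (period 5, group 14) vs Ba (period 6, group 2): the stated order agrees with the simple trend.
(C) P (period 3, group 15) vs S (period 3, group 16): the stated order contradicts the simple trend.
The exception is (C): S (3p⁴) ionizes more easily than half-filled P (3p³) because the paired 3p electron in S is pushed out by e⁻–e⁻ repulsion.

(C)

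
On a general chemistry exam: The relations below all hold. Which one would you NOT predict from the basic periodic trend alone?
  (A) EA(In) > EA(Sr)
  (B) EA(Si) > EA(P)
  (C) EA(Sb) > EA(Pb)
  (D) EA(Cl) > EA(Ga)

(B)

The general trend: electron affinity increases across a period and decreases down a group.
(A) In (period 5, group 13) vs Sr (period 5, group 2): the stated order agrees with the simple trend.
(B) Si (period 3, group 14) vs P (period 3, group 15): the stated order contradicts the simple trend.
(C) Sb (period 5, group 15) vs Pb (period 6, group 14): the stated order agrees with the simple trend.
(D) Cl (period 3, group 17) vs Ga (period 4, group 13): the stated order agrees with the simple trend.
The exception is (B): adding an electron to P's half-filled 3p³ is unfavourable, so Si (3p²) has the more exothermic EA.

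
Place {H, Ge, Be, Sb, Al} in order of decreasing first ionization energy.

H > Be > Sb > Ge > Al

H is in period 1, group 1; Be is in period 2, group 2; Al is in period 3, group 13; Ge is in period 4, group 14; Sb is in period 5, group 15.
Across a period the outer electron is held more tightly (higher IE₁); down a group it sits in a higher shell, more shielded, and comes off more easily.
A diagonal step moves right (one effect) and down (the opposite effect) at once.
Ge > Al: the two effects oppose for this pair; the across-period effect wins (762 vs 578 kJ/mol).
Sb > Ge: the two effects oppose for this pair; the across-period effect wins (831 vs 762 kJ/mol).
Be > Sb: period and group pull opposite ways; the down-group shift dominates (900 vs 831 kJ/mol).
H > Be: the two effects oppose for this pair; the down-group effect wins (1312 vs 900 kJ/mol).
For reference (kJ/mol): H 1312, Be 900, Al 578, Ge 762, Sb 831.
So from highest to lowest: H > Be > Sb > Ge > Al.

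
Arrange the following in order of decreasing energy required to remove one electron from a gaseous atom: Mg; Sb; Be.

Be > Sb > Mg

Be is in period 2, group 2; Mg is in period 3, group 2; Sb is in period 5, group 15.
Removing the outermost electron gets harder across a period and easier down a group.
Here both period and group differ, so the two effects have to be weighed against each other.
Sb > Mg: period and group pull opposite ways; the across-period shift dominates (831 vs 738 kJ/mol).
Be > Sb: the two effects oppose for this pair; the down-group effect wins (900 vs 831 kJ/mol).
Tabulated first ionization energy (kJ/mol): Be 900, Mg 738, Sb 831.
So from highest to lowest: Be > Sb > Mg.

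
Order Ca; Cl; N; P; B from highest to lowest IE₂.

Consider each +1 ion: Ca⁺ still has 1 valence electron; Cl⁺ still has 6 valence electrons; N⁺ still has 4 valence electrons; P⁺ still has 4 valence electrons; B⁺ still has 2 valence electrons.
All are still removing valence electrons, so compare the +1 ions as you would atoms: IE_2 generally rises across a period (higher Z_eff) and falls down a group (larger shell), subject to the usual subshell exceptions.
Valence configurations: Ca⁺ [Ar]4s¹, Cl⁺ [Ne]3s²3p⁴, N⁺ [He]2s²2p², P⁺ [Ne]3s²3p², B⁺ [He]2s².
Approximate IE_2 values (kJ/mol): Ca 1145, Cl 2298, N 2856, P 1907, B 2427.
Overall IE_2 order: Ca < P < Cl < B < N.

N > B > Cl > P > Ca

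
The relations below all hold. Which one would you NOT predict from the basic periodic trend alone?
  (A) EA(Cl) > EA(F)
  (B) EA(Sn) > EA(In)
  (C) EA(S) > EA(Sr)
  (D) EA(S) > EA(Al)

The general trend: electron affinity increases across a period and decreases down a group.
(A) Cl (period 3, group 17) vs F (period 2, group 17): the stated order contradicts the simple trend.
(B) Sn (period 5, group 14) vs In (period 5, group 13): the stated order agrees with the simple trend.
(C) S (period 3, group 16) vs Sr (period 5, group 2): the stated order agrees with the simple trend.
(D) S (period 3, group 16) vs Al (period 3, group 13): the stated order agrees with the simple trend.
The exception is (A): F's small 2p subshell makes the incoming electron feel strong e⁻–e⁻ repulsion, so Cl actually releases more energy on gaining an electron.

(A)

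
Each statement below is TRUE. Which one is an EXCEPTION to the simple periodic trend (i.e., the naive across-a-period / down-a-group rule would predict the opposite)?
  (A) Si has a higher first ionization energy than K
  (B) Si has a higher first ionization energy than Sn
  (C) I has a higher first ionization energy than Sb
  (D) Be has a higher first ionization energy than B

The general trend: first ionization energy increases across a period and decreases down a group.
(A) Si (period 3, group 14) vs K (period 4, group 1): the stated order agrees with the simple trend.
(B) Si (period 3, group 14) vs Sn (period 5, group 14): the stated order agrees with the simple trend.
(C) I (period 5, group 17) vs Sb (period 5, group 15): the stated order agrees with the simple trend.
(D) Be (period 2, group 2) vs B (period 2, group 13): the stated order contradicts the simple trend.
The exception is (D): removing B's lone 2p electron is easier than breaking Be's filled 2s².

(D)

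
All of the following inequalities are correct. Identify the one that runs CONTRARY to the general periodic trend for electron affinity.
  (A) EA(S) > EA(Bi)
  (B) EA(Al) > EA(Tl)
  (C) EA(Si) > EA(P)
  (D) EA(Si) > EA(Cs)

(C)

The general trend: electron affinity increases across a period and decreases down a group.
(A) S (period 3, group 16) vs Bi (period 6, group 15): the stated order agrees with the simple trend.
(B) Al (period 3, group 13) vs Tl (period 6, group 13): the stated order agrees with the simple trend.
(C) Si (period 3, group 14) vs P (period 3, group 15): the stated order contradicts the simple trend.
(D) Si (period 3, group 14) vs Cs (period 6, group 1): the stated order agrees with the simple trend.
The exception is (C): adding an electron to P's half-filled 3p³ is unfavourable, so Si (3p²) has the more exothermic EA.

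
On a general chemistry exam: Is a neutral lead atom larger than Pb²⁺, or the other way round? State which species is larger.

Pb

Forming Pb²⁺ removes 2 electrons from Pb. Fewer electrons for the same nuclear charge means less shielding and a higher Z_eff on the remaining electrons.
A cation is smaller than its parent atom: Pb²⁺ < Pb.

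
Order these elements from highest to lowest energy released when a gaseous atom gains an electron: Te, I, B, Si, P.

I > Te > Si > P > B

EA tends to increase across a period and decrease down a group, though the pattern is less regular than for IE or radius.
Neither a single period nor a single group — weigh both effects.
P > B: the two effects oppose for this pair; the across-period effect wins (72 vs 27 kJ/mol).
Si > P: this pair runs against the simple trend — see the exception note.
Te > Si: the two effects oppose for this pair; the across-period effect wins (190 vs 134 kJ/mol).
I > Te: both are in period 5; the period trend gives I the larger value.
Note the exception: Si has a higher electron affinity than P, contrary to the simple trend — adding an electron to P's half-filled 3p³ is unfavourable, so Si (3p²) has the more exothermic EA.
Tabulated electron affinity (kJ/mol): B 27, Si 134, P 72, Te 190, I 295.
So from highest to lowest: I > Te > Si > P > B.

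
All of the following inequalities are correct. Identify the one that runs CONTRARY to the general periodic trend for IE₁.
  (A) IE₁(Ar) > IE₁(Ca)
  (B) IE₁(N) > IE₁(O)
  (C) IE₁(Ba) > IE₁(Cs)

(B)

The general trend: IE₁ increases across a period and decreases down a group.
(A) Ar (period 3, group 18) vs Ca (period 4, group 2): the stated order agrees with the simple trend.
(B) N (period 2, group 15) vs O (period 2, group 16): the stated order contradicts the simple trend.
(C) Ba (period 6, group 2) vs Cs (period 6, group 1): the stated order agrees with the simple trend.
The exception is (B): pairing an electron in O's 2p⁴ costs repulsion energy, so O ionizes more easily than half-filled N (2p³).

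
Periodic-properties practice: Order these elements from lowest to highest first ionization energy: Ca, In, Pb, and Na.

Across a period the outer electron is held more tightly (higher IE₁); down a group it sits in a higher shell, more shielded, and comes off more easily.
These sit on a diagonal, where the across-period and down-group effects partly cancel.
In > Na: the two effects oppose for this pair; the across-period effect wins (558 vs 496 kJ/mol).
Ca > In: the two effects oppose for this pair; the down-group effect wins (590 vs 558 kJ/mol).
Pb > Ca: the two effects oppose for this pair; the across-period effect wins (716 vs 590 kJ/mol).
Approximate values (kJ/mol): Na 496, Ca 590, In 558, Pb 716.
So from lowest to highest: Na < In < Ca < Pb.

Na < In < Ca < Pb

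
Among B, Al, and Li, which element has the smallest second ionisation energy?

Al

The second ionization energy removes an electron from the +1 ion. For each element: B⁺ still has 2 valence electrons; Al⁺ still has 2 valence electrons; Li⁺ is the bare [He] core.
Breaking into a closed-shell core is much more expensive than removing a leftover valence electron — Li has the largest IE_2 here.
Valence configurations: B⁺ [He]2s², Al⁺ [Ne]3s².
Tabulated IE_2 (kJ/mol): B 2427, Al 1817, Li 7298.
Hence IE_2: Al < B < Li.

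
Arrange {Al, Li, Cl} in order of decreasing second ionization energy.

Li, Cl, Al

Consider each +1 ion: Al⁺ still has 2 valence electrons; Li⁺ is the bare [He] core; Cl⁺ still has 6 valence electrons.
Core electrons are held far more tightly than valence electrons, so Li tops the IE_2 order.
Valence configurations: Al⁺ [Ne]3s², Cl⁺ [Ne]3s²3p⁴.
The numbers (kJ/mol): Al 1817, Li 7298, Cl 2298.
Putting it together, IE_2: Al < Cl < Li.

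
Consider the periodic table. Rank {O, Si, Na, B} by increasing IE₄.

Si < O < Na < B

Consider each +3 ion: O³⁺ still has 3 valence electrons; Si³⁺ still has 1 valence electron; Na³⁺ is already 2 electrons into the core; B³⁺ is the bare [He] core.
Breaking into a closed-shell core is much more expensive than removing a leftover valence electron — Na and B have the largest IE_4 here.
Valence configurations: O³⁺ [He]2s²2p¹, Si³⁺ [Ne]3s¹.
Tabulated IE_4 (kJ/mol): O 7469, Si 4356, Na 9543, B 25026.
Hence IE_4: Si < O < Na < B.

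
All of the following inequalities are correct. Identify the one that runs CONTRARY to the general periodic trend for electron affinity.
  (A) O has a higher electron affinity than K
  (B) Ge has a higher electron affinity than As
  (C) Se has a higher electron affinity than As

The general trend: electron affinity increases across a period and decreases down a group.
(A) O (period 2, group 16) vs K (period 4, group 1): the stated order agrees with the simple trend.
(B) Ge (period 4, group 14) vs As (period 4, group 15): the stated order contradicts the simple trend.
(C) Se (period 4, group 16) vs As (period 4, group 15): the stated order agrees with the simple trend.
The exception is (B): adding an electron to As's half-filled 4p³ is unfavourable, so Ge (4p²) has the more exothermic EA.

(B)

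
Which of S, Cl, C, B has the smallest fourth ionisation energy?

After 3 electrons have been removed, what remains? S³⁺ still has 3 valence electrons; Cl³⁺ still has 4 valence electrons; C³⁺ still has 1 valence electron; B³⁺ is the bare [He] core.
Pulling an electron out of a noble-gas core costs far more than removing a remaining valence electron, so B sits at the high end of IE_4.
Valence configurations: S³⁺ [Ne]3s²3p¹, Cl³⁺ [Ne]3s²3p², C³⁺ [He]2s¹.
The numbers (kJ/mol): S 4556, Cl 5159, C 6223, B 25026.
So the fourth ionization energies run S < Cl < C < B.

S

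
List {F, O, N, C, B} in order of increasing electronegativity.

B < C < N < O < F

B is in period 2, group 13; C is in period 2, group 14; N is in period 2, group 15; O is in period 2, group 16; F is in period 2, group 17.
Atoms toward the upper right of the periodic table pull bonding electrons most strongly.
All lie in period 2, so electronegativity increases left to right.
So from lowest to highest: B < C < N < O < F.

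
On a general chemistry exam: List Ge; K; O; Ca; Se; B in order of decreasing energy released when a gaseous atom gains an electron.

Adding an electron releases more energy for atoms nearer the top right (short of the noble gases).
Neither a single period nor a single group — weigh both effects.
B > Ca: relative to Ca, both the across-period and down-group shifts push B's electron affinity up.
K > B: this pair runs against the simple trend — see the exception note.
Ge > K: both are in period 4; the period trend gives Ge the larger value.
O > Ge: both effects reinforce here, so O is clearly the higher of the two.
Se > O: this pair runs against the simple trend — see the exception note.
Note the exception: K has a higher electron affinity than B, contrary to the simple trend — B's ns²np¹ configuration gives only a small electron affinity — the sparsely filled np subshell binds an added electron weakly.
Note the exception: Se has a higher electron affinity than O, contrary to the simple trend — O's compact 2p subshell gives strong electron–electron repulsion on the added electron.
Note the exception: K has a higher electron affinity than Ca, contrary to the simple trend — adding an electron to Ca (ns²) has to open a new, higher-energy np subshell, which is unfavourable.
For reference (kJ/mol): B 27, O 141, K 48, Ca 2, Ge 119, Se 195.
So from highest to lowest: Se > O > Ge > K > B > Ca.

Se > O > Ge > K > B > Ca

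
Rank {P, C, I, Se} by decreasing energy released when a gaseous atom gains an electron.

I, Se, C, P

C is in period 2, group 14; P is in period 3, group 15; Se is in period 4, group 16; I is in period 5, group 17.
Atoms with high Z_eff and room in the valence shell (especially the halogens) have the most exothermic electron affinities.
These sit on a diagonal, where the across-period and down-group effects partly cancel.
C > P: the two effects oppose for this pair; the down-group effect wins (122 vs 72 kJ/mol).
Se > C: the two effects oppose for this pair; the across-period effect wins (195 vs 122 kJ/mol).
I > Se: period and group pull opposite ways; the across-period shift dominates (295 vs 195 kJ/mol).
Tabulated electron affinity (kJ/mol): C 122, P 72, Se 195, I 295.
So from highest to lowest: I > Se > C > P.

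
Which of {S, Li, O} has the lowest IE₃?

S

After 2 electrons have been removed, what remains? S²⁺ still has 4 valence electrons; Li²⁺ is already 1 electron into the core; O²⁺ still has 4 valence electrons.
Breaking into a closed-shell core is much more expensive than removing a leftover valence electron — Li has the largest IE_3 here.
Valence configurations: S²⁺ [Ne]3s²3p², O²⁺ [He]2s²2p².
Tabulated IE_3 (kJ/mol): S 3357, Li 11815, O 5300.
Putting it together, IE_3: S < O < Li.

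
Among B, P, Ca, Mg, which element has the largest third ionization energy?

Mg

IE_3 is the cost of taking one more electron from the +2 cation: B²⁺ still has 1 valence electron; P²⁺ still has 3 valence electrons; Ca²⁺ is the bare [Ar] core; Mg²⁺ is the bare [Ne] core.
Core electrons are held far more tightly than valence electrons, so Ca and Mg top the IE_3 order.
Valence configurations: B²⁺ [He]2s¹, P²⁺ [Ne]3s²3p¹.
The numbers (kJ/mol): B 3660, P 2914, Ca 4912, Mg 7733.
Putting it together, IE_3: P < B < Ca < Mg.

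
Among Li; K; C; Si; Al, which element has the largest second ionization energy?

The second ionization energy removes an electron from the +1 ion. For each element: Li⁺ is the bare [He] core; K⁺ is the bare [Ar] core; C⁺ still has 3 valence electrons; Si⁺ still has 3 valence electrons; Al⁺ still has 2 valence electrons.
Breaking into a closed-shell core is much more expensive than removing a leftover valence electron — K and Li have the largest IE_2 here.
Valence configurations: C⁺ [He]2s²2p¹, Si⁺ [Ne]3s²3p¹, Al⁺ [Ne]3s².
Si⁺ loses a lone 3p electron whereas Al⁺ must break into a filled 3s² pair, so IE_2(Al) > IE_2(Si) even though Si has the higher nuclear charge.
Approximate IE_2 values (kJ/mol): Li 7298, K 3052, C 2353, Si 1577, Al 1817.
Overall IE_2 order: Si < Al < C < K < Li.

Li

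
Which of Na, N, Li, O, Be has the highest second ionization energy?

Consider each +1 ion: Na⁺ is the bare [Ne] core; N⁺ still has 4 valence electrons; Li⁺ is the bare [He] core; O⁺ still has 5 valence electrons; Be⁺ still has 1 valence electron.
Pulling an electron out of a noble-gas core costs far more than removing a remaining valence electron, so Na and Li sit at the high end of IE_2.
Valence configurations: N⁺ [He]2s²2p², O⁺ [He]2s²2p³, Be⁺ [He]2s¹.
Approximate IE_2 values (kJ/mol): Na 4562, N 2856, Li 7298, O 3388, Be 1757.
Overall IE_2 order: Be < N < O < Na < Li.

Li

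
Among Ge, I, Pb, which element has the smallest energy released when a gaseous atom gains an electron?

Pb

Ge is in period 4, group 14; I is in period 5, group 17; Pb is in period 6, group 14.
Adding an electron releases more energy for atoms nearer the top right (short of the noble gases).
Here both period and group differ, so the two effects have to be weighed against each other.
Ge > Pb: Ge sits above Pb in group 14, so the down-group effect alone puts Ge higher.
I > Ge: the two effects oppose for this pair; the across-period effect wins (295 vs 119 kJ/mol).
Tabulated electron affinity (kJ/mol): Ge 119, I 295, Pb 35.
The smallest energy released when a gaseous atom gains an electron among these belongs to Pb.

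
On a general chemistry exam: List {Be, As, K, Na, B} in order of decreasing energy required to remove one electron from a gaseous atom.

As > Be > B > Na > K

Be is in period 2, group 2; B is in period 2, group 13; Na is in period 3, group 1; K is in period 4, group 1; As is in period 4, group 15.
First ionization energy rises across a period (greater Z_eff holds electrons more tightly) and falls down a group (valence electrons are farther from the nucleus).
These span different periods and groups, so the two trends combine.
Na > K: they share group 1; the group trend gives Na the larger value.
B > Na: both effects reinforce here, so B is clearly the higher of the two.
Be > B: this pair runs against the simple trend — see the exception note.
As > Be: period and group pull opposite ways; the across-period shift dominates (947 vs 900 kJ/mol).
Note the exception: Be has a higher first ionization energy than B, contrary to the simple trend — removing B's lone 2p electron is easier than breaking Be's filled 2s².
For reference (kJ/mol): Be 900, B 801, Na 496, K 419, As 947.
So from highest to lowest: As > Be > B > Na > K.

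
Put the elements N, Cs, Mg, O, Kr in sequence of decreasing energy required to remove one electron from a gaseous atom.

N > Kr > O > Mg > Cs

IE₁ increases left→right with effective nuclear charge and decreases top→bottom as the valence shell moves farther out.
These span different periods and groups, so the two trends combine.
Mg > Cs: both effects reinforce here, so Mg is clearly the higher of the two.
O > Mg: relative to Mg, both the across-period and down-group shifts push O's first ionization energy up.
Kr > O: period and group pull opposite ways; the across-period shift dominates (1351 vs 1314 kJ/mol).
N > Kr: period and group pull opposite ways; the down-group shift dominates (1402 vs 1351 kJ/mol).
Note the exception: N has a higher first ionization energy than O, contrary to the simple trend — pairing an electron in O's 2p⁴ costs repulsion energy, so O ionizes more easily than half-filled N (2p³).
Tabulated first ionization energy (kJ/mol): N 1402, O 1314, Mg 738, Kr 1351, Cs 376.
So from highest to lowest: N > Kr > O > Mg > Cs.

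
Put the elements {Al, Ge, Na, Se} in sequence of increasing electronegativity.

Na is in period 3, group 1; Al is in period 3, group 13; Ge is in period 4, group 14; Se is in period 4, group 16.
EN rises left→right (higher Z_eff, smaller atoms) and falls top→bottom (larger, more shielded atoms).
Neither a single period nor a single group — weigh both effects.
Al > Na: both are in period 3; the period trend gives Al the larger value.
Ge > Al: period and group pull opposite ways; the across-period shift dominates (2.01 vs 1.61).
Se > Ge: both are in period 4; the period trend gives Se the larger value.
For reference (Pauling): Na 0.93, Al 1.61, Ge 2.01, Se 2.55.
So from lowest to highest: Na < Al < Ge < Se.

Na, Al, Ge, Se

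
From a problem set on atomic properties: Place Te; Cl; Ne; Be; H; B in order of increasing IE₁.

H is in period 1, group 1; Be is in period 2, group 2; B is in period 2, group 13; Ne is in period 2, group 18; Cl is in period 3, group 17; Te is in period 5, group 16.
Removing the outermost electron gets harder across a period and easier down a group.
Here both period and group differ, so the two effects have to be weighed against each other.
Te > B: the two effects oppose for this pair; the across-period effect wins (869 vs 801 kJ/mol).
Be > Te: the two effects oppose for this pair; the down-group effect wins (900 vs 869 kJ/mol).
Cl > Be: period and group pull opposite ways; the across-period shift dominates (1251 vs 900 kJ/mol).
H > Cl: the two effects oppose for this pair; the down-group effect wins (1312 vs 1251 kJ/mol).
Ne > H: the two effects oppose for this pair; the across-period effect wins (2081 vs 1312 kJ/mol).
Note the exception: Be has a higher first ionization energy than B, contrary to the simple trend — removing B's lone 2p electron is easier than breaking Be's filled 2s².
Approximate values (kJ/mol): H 1312, Be 900, B 801, Ne 2081, Cl 1251, Te 869.
So from lowest to highest: B < Te < Be < Cl < H < Ne.

B < Te < Be < Cl < H < Ne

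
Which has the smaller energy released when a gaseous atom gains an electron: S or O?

O

O is in period 2, group 16; S is in period 3, group 16.
EA tends to increase across a period and decrease down a group, though the pattern is less regular than for IE or radius.
All are in group 16; the group trend (electron affinity increases up the group) applies, with the exception below.
Note the exception: S has a higher electron affinity than O, contrary to the simple trend — the compact 2p subshell of O repels the added electron more than S's larger 3p does.
Tabulated electron affinity (kJ/mol): O 141, S 200.
So O has the smaller energy released when a gaseous atom gains an electron (O < S).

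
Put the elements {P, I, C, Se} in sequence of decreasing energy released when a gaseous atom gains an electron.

C is in period 2, group 14; P is in period 3, group 15; Se is in period 4, group 16; I is in period 5, group 17.
Adding an electron releases more energy for atoms nearer the top right (short of the noble gases).
A diagonal step moves right (one effect) and down (the opposite effect) at once.
C > P: period and group pull opposite ways; the down-group shift dominates (122 vs 72 kJ/mol).
Se > C: period and group pull opposite ways; the across-period shift dominates (195 vs 122 kJ/mol).
I > Se: period and group pull opposite ways; the across-period shift dominates (295 vs 195 kJ/mol).
Approximate values (kJ/mol): C 122, P 72, Se 195, I 295.
So from highest to lowest: I > Se > C > P.

I > Se > C > P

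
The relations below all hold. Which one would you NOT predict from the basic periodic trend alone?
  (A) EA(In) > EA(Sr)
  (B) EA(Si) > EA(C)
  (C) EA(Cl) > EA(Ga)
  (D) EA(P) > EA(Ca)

The general trend: electron affinity increases across a period and decreases down a group.
(A) In (period 5, group 13) vs Sr (period 5, group 2): the stated order agrees with the simple trend.
(B) Si (period 3, group 14) vs C (period 2, group 14): the stated order contradicts the simple trend.
(C) Cl (period 3, group 17) vs Ga (period 4, group 13): the stated order agrees with the simple trend.
(D) P (period 3, group 15) vs Ca (period 4, group 2): the stated order agrees with the simple trend.
The exception is (B): Si's larger, more diffuse 3p orbitals accept an added electron slightly more readily than C's compact 2p.

(B)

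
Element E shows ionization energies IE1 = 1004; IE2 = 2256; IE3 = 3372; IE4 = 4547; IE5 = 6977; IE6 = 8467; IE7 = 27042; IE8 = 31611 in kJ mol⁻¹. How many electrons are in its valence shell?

6

Look for the largest jump between consecutive ionization energies: IE7/IE6 ≈ 3.2, far larger than any earlier ratio.
That jump marks the point where a core electron is being removed. So the atom has 6 valence electrons.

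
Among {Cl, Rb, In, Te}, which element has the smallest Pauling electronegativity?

Rb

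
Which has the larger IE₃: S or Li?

Li

The third ionization energy removes an electron from the +2 ion. For each element: S²⁺ still has 4 valence electrons; Li²⁺ is already 1 electron into the core.
Breaking into a closed-shell core is much more expensive than removing a leftover valence electron — Li has the largest IE_3 here.
The numbers (kJ/mol): S 3357, Li 11815.
So the third ionization energies run S < Li.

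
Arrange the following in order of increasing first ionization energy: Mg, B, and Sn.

Sn < Mg < B

First ionization energy rises across a period (greater Z_eff holds electrons more tightly) and falls down a group (valence electrons are farther from the nucleus).
Neither a single period nor a single group — weigh both effects.
Mg > Sn: the two effects oppose for this pair; the down-group effect wins (738 vs 709 kJ/mol).
B > Mg: relative to Mg, both the across-period and down-group shifts push B's first ionization energy up.
Approximate values (kJ/mol): B 801, Mg 738, Sn 709.
So from lowest to highest: Sn < Mg < B.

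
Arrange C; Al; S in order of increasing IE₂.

Al < S < C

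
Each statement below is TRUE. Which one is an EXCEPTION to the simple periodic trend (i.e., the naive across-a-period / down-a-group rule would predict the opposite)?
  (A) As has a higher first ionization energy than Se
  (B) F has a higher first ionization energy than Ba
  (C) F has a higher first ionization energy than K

(A)

The general trend: first ionization energy increases across a period and decreases down a group.
(A) As (period 4, group 15) vs Se (period 4, group 16): the stated order contradicts the simple trend.
(B) F (period 2, group 17) vs Ba (period 6, group 2): the stated order agrees with the simple trend.
(C) F (period 2, group 17) vs K (period 4, group 1): the stated order agrees with the simple trend.
The exception is (A): Se (4p⁴) ionizes more easily than half-filled As (4p³).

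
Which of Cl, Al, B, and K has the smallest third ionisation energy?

Al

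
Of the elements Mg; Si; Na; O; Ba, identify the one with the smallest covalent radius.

O

Moving right in a period, electrons are added to the same shell under a stronger nuclear pull, so atoms get smaller; moving down, a new shell is opened and atoms get larger.
Here both period and group differ, so the two effects have to be weighed against each other.
Si > O: both effects reinforce here, so Si is clearly the larger of the two.
Mg > Si: Mg lies to the left of Si in period 3, so the across-period effect alone puts Mg larger.
Na > Mg: Na lies to the left of Mg in period 3, so the across-period effect alone puts Na larger.
Ba > Na: period and group pull opposite ways; the down-group shift dominates (196 vs 155 pm).
Tabulated atomic radius (pm): O 63, Na 155, Mg 139, Si 116, Ba 196.
The smallest covalent radius among these belongs to O.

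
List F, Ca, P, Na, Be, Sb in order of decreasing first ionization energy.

Be is in period 2, group 2; F is in period 2, group 17; Na is in period 3, group 1; P is in period 3, group 15; Ca is in period 4, group 2; Sb is in period 5, group 15.
IE₁ increases left→right with effective nuclear charge and decreases top→bottom as the valence shell moves farther out.
Here both period and group differ, so the two effects have to be weighed against each other.
Ca > Na: the two effects oppose for this pair; the across-period effect wins (590 vs 496 kJ/mol).
Sb > Ca: the two effects oppose for this pair; the across-period effect wins (831 vs 590 kJ/mol).
Be > Sb: the two effects oppose for this pair; the down-group effect wins (900 vs 831 kJ/mol).
P > Be: the two effects oppose for this pair; the across-period effect wins (1012 vs 900 kJ/mol).
F > P: both effects reinforce here, so F is clearly the higher of the two.
Tabulated first ionization energy (kJ/mol): Be 900, F 1681, Na 496, P 1012, Ca 590, Sb 831.
So from highest to lowest: F > P > Be > Sb > Ca > Na.

F > P > Be > Sb > Ca > Na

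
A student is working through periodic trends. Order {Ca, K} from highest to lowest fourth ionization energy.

Ca > K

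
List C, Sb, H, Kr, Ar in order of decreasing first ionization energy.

Ar > Kr > H > C > Sb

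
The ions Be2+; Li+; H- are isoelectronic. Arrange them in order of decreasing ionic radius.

H-, Li+, Be2+

All of these have 2 electrons, so size is governed by nuclear charge alone: the more protons, the stronger the pull on the same electron cloud, and the smaller the ion.
Nuclear charges: Be2+ (Z=4), Li+ (Z=3), H- (Z=1).
Largest to smallest: H- > Li+ > Be2+.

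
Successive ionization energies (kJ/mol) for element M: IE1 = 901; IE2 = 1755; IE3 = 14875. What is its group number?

Look for the largest jump between consecutive ionization energies: IE3/IE2 ≈ 8.5, far larger than any earlier ratio.
That jump marks the point where a core electron is being removed. So the atom has 2 valence electrons.
A main-group element with 2 valence electrons is in group 2.

Group 2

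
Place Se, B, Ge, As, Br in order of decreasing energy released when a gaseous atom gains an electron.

B is in period 2, group 13; Ge is in period 4, group 14; As is in period 4, group 15; Se is in period 4, group 16; Br is in period 4, group 17.
Atoms with high Z_eff and room in the valence shell (especially the halogens) have the most exothermic electron affinities.
Here both period and group differ, so the two effects have to be weighed against each other.
As > B: the two effects oppose for this pair; the across-period effect wins (78 vs 27 kJ/mol).
Ge > As: this pair runs against the simple trend — see the exception note.
Se > Ge: Se lies to the right of Ge in period 4, so the across-period effect alone puts Se higher.
Br > Se: both are in period 4; the period trend gives Br the larger value.
Note the exception: Ge has a higher electron affinity than As, contrary to the simple trend — adding an electron to As's half-filled 4p³ is unfavourable, so Ge (4p²) has the more exothermic EA.
For reference (kJ/mol): B 27, Ge 119, As 78, Se 195, Br 325.
So from highest to lowest: Br > Se > Ge > As > B.

Br > Se > Ge > As > B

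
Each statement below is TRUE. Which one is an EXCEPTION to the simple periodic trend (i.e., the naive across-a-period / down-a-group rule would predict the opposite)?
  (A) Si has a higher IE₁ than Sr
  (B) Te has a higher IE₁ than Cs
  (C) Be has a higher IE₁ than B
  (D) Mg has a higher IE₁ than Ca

The general trend: IE₁ increases across a period and decreases down a group.
(A) Si (period 3, group 14) vs Sr (period 5, group 2): the stated order agrees with the simple trend.
(B) Te (period 5, group 16) vs Cs (period 6, group 1): the stated order agrees with the simple trend.
(C) Be (period 2, group 2) vs B (period 2, group 13): the stated order contradicts the simple trend.
(D) Mg (period 3, group 2) vs Ca (period 4, group 2): the stated order agrees with the simple trend.
The exception is (C): removing B's lone 2p electron is easier than breaking Be's filled 2s².

(C)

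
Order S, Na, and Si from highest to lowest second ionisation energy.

Consider each +1 ion: S⁺ still has 5 valence electrons; Na⁺ is the bare [Ne] core; Si⁺ still has 3 valence electrons.
Breaking into a closed-shell core is much more expensive than removing a leftover valence electron — Na has the largest IE_2 here.
Valence configurations: S⁺ [Ne]3s²3p³, Si⁺ [Ne]3s²3p¹.
Tabulated IE_2 (kJ/mol): S 2252, Na 4562, Si 1577.
Putting it together, IE_2: Si < S < Na.

Na, S, Si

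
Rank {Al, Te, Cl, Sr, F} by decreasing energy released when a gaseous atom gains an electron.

F is in period 2, group 17; Al is in period 3, group 13; Cl is in period 3, group 17; Sr is in period 5, group 2; Te is in period 5, group 16.
Electron affinity generally becomes more exothermic across a period toward the halogens and less exothermic down a group.
These span different periods and groups, so the two trends combine.
Al > Sr: both effects reinforce here, so Al is clearly the higher of the two.
Te > Al: period and group pull opposite ways; the across-period shift dominates (190 vs 42 kJ/mol).
F > Te: relative to Te, both the across-period and down-group shifts push F's electron affinity up.
Cl > F: this pair runs against the simple trend — see the exception note.
Note the exception: Cl has a higher electron affinity than F, contrary to the simple trend — F's small 2p subshell makes the incoming electron feel strong e⁻–e⁻ repulsion, so Cl actually releases more energy on gaining an electron.
Approximate values (kJ/mol): F 328, Al 42, Cl 349, Sr 5, Te 190.
So from highest to lowest: Cl > F > Te > Al > Sr.

Cl, F, Te, Al, Sr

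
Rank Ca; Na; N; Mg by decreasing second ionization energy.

The second ionization energy removes an electron from the +1 ion. For each element: Ca⁺ still has 1 valence electron; Na⁺ is the bare [Ne] core; N⁺ still has 4 valence electrons; Mg⁺ still has 1 valence electron.
Breaking into a closed-shell core is much more expensive than removing a leftover valence electron — Na has the largest IE_2 here.
Valence configurations: Ca⁺ [Ar]4s¹, N⁺ [He]2s²2p², Mg⁺ [Ne]3s¹.
The numbers (kJ/mol): Ca 1145, Na 4562, N 2856, Mg 1451.
Hence IE_2: Ca < Mg < N < Na.

Na > N > Mg > Ca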